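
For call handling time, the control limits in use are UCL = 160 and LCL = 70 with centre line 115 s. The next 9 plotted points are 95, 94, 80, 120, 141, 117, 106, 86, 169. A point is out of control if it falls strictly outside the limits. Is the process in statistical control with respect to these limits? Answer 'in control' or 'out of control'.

out of control

Compare each point to [70, 160]: sample 9 = 169 > UCL.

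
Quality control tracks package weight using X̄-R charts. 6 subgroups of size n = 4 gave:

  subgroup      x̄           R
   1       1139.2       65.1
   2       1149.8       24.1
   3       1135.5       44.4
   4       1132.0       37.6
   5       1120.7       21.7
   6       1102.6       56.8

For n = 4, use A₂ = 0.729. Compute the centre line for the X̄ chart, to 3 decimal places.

X̄̄ = (1139.2 + 1149.8 + 1135.5 + 1132.0 + 1120.7 + 1102.6) / 6 = 6779.8000 / 6 = 1129.9667
CL = X̄̄ = 1129.9667

1129.967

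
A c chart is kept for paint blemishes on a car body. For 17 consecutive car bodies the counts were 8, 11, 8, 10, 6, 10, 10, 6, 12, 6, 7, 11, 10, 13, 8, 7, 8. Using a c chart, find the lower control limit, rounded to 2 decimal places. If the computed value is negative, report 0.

0.00

c̄ = (8 + 11 + 8 + 10 + 6 + 10 + 10 + 6 + 12 + 6 + 7 + 11 + 10 + 13 + 8 + 7 + 8) / 17 = 151 / 17 = 8.8824
LCL = c̄ − 3√c̄ = 8.8824 − 3 × 2.9803 = -0.0586 → 0 (cannot be negative)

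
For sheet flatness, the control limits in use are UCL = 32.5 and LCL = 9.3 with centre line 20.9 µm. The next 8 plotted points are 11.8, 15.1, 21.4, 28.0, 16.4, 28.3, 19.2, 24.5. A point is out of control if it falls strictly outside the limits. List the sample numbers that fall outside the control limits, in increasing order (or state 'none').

All 8 points lie within [9.3, 32.5].

none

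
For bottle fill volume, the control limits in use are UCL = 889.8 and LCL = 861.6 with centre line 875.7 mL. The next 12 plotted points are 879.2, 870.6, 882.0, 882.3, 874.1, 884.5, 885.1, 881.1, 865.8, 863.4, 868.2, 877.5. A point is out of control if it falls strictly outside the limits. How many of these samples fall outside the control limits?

0

All 12 points lie within [861.6, 889.8].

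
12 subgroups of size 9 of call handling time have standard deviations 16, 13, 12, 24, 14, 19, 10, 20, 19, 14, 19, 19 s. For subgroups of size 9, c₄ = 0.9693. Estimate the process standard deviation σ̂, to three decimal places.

s̄ = (16 + 13 + 12 + 24 + 14 + 19 + 10 + 20 + 19 + 14 + 19 + 19) / 12 = 16.5833
σ̂ = s̄ / c₄ = 16.5833 / 0.9693 = 17.1086

17.109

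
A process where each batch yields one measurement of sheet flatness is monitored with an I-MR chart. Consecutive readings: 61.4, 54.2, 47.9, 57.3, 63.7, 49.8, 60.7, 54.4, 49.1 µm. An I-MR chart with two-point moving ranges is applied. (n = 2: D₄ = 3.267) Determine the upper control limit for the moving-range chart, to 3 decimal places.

26.830

Moving ranges: 7.2, 6.3, 9.4, 6.4, 13.9, 10.9, 6.3, 5.3; M̄R̄ = 65.7000 / 8 = 8.2125
UCL_MR = D₄·M̄R̄ = 3.267 × 8.2125 = 26.8302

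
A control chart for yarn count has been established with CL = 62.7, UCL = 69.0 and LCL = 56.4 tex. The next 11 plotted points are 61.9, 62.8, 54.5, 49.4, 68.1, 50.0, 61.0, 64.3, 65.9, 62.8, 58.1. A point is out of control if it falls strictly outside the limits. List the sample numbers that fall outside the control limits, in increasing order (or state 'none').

Compare each point to [56.4, 69.0]: sample 3 = 54.5 < LCL; sample 4 = 49.4 < LCL; sample 6 = 50.0 < LCL.

3, 4, 6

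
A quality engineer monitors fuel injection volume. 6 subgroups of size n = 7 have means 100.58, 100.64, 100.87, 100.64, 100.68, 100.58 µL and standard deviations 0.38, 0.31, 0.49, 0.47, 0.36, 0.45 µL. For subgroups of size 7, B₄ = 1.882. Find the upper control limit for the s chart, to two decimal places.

0.77

s̄ = (0.38 + 0.31 + 0.49 + 0.47 + 0.36 + 0.45) / 6 = 0.4100
UCL_s = B₄·s̄ = 1.882 × 0.4100 = 0.7716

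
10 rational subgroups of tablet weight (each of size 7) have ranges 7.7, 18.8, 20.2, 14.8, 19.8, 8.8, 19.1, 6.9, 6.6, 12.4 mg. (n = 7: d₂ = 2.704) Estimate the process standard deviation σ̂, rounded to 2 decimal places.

R̄ = (7.7 + 18.8 + 20.2 + 14.8 + 19.8 + 8.8 + 19.1 + 6.9 + 6.6 + 12.4) / 10 = 13.5100
σ̂ = R̄ / d₂ = 13.5100 / 2.704 = 4.9963

5.00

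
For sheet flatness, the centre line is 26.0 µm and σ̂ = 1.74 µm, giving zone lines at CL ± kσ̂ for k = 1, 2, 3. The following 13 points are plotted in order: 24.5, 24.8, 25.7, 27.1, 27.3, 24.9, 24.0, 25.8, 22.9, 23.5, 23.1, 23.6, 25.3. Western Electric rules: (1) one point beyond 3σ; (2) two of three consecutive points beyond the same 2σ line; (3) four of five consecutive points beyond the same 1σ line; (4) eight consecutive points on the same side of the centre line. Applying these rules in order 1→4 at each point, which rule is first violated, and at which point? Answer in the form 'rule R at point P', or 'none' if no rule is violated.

Zone of each point (C = within 1σ̂, B = 1σ̂–2σ̂, A = 2σ̂–3σ̂, * = beyond 3σ̂; sign = side of CL): 1:-C, 2:-C, 3:-C, 4:+C, 5:+C, 6:-C, 7:-B, 8:-C, 9:-B, 10:-B, 11:-B, 12:-B, 13:-C
Rule 3 (four of five consecutive points beyond the same 1σ limit) is satisfied at point 11.

rule 3 at point 11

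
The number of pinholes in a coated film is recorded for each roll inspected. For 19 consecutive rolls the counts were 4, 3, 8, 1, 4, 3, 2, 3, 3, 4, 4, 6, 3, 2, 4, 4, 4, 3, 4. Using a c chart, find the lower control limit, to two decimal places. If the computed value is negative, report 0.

c̄ = (4 + 3 + 8 + 1 + 4 + 3 + 2 + 3 + 3 + 4 + 4 + 6 + 3 + 2 + 4 + 4 + 4 + 3 + 4) / 19 = 69 / 19 = 3.6316
LCL = c̄ − 3√c̄ = 3.6316 − 3 × 1.9057 = -2.0854 → 0 (cannot be negative)

0.00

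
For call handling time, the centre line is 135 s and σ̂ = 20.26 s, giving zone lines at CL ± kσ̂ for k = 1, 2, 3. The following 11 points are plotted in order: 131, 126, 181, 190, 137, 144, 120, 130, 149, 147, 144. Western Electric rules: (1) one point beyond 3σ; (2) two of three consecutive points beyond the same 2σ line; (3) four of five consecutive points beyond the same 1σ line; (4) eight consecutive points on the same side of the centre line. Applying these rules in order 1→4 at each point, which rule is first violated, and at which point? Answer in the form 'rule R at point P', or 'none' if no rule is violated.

Zone of each point (C = within 1σ̂, B = 1σ̂–2σ̂, A = 2σ̂–3σ̂, * = beyond 3σ̂; sign = side of CL): 1:-C, 2:-C, 3:+A, 4:+A, 5:+C, 6:+C, 7:-C, 8:-C, 9:+C, 10:+C, 11:+C
Rule 2 (two of three consecutive points beyond the same 2σ limit) is satisfied at point 4.

rule 2 at point 4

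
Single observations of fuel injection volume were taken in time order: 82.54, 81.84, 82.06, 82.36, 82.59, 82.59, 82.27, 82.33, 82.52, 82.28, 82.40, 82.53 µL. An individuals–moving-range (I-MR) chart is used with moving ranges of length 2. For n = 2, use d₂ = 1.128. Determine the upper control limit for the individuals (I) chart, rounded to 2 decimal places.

X̄ = (82.54 + 81.84 + 82.06 + 82.36 + 82.59 + 82.59 + 82.27 + 82.33 + 82.52 + 82.28 + 82.40 + 82.53) / 12 = 82.3592
Moving ranges: 0.70, 0.22, 0.30, 0.23, 0.00, 0.32, 0.06, 0.19, 0.24, 0.12, 0.13; M̄R̄ = 2.5100 / 11 = 0.2282
UCL = X̄ + 3·M̄R̄/d₂ = 82.3592 + 3 × 0.2282 / 1.128 = 82.9660

82.97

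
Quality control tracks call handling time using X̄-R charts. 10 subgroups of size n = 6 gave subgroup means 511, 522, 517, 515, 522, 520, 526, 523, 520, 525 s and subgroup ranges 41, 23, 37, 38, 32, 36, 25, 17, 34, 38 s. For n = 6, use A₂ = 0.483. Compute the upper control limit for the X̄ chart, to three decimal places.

535.604

X̄̄ = (511 + 522 + 517 + 515 + 522 + 520 + 526 + 523 + 520 + 525) / 10 = 5201.0000 / 10 = 520.1000
R̄ = (41 + 23 + 37 + 38 + 32 + 36 + 25 + 17 + 34 + 38) / 10 = 321.0000 / 10 = 32.1000
UCL = X̄̄ + A₂·R̄ = 520.1000 + 0.483 × 32.1000 = 535.6043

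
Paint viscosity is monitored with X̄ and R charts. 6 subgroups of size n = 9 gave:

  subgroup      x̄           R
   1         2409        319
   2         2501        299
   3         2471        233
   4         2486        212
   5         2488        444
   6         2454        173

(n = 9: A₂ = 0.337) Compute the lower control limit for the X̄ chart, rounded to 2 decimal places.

2373.81

X̄̄ = (2409 + 2501 + 2471 + 2486 + 2488 + 2454) / 6 = 14809.0000 / 6 = 2468.1667
R̄ = (319 + 299 + 233 + 212 + 444 + 173) / 6 = 1680.0000 / 6 = 280.0000
LCL = X̄̄ − A₂·R̄ = 2468.1667 − 0.337 × 280.0000 = 2373.8067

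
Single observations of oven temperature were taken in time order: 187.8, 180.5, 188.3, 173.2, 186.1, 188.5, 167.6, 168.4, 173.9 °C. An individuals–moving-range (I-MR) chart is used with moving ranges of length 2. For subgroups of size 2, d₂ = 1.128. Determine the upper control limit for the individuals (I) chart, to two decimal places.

203.54

X̄ = (187.8 + 180.5 + 188.3 + 173.2 + 186.1 + 188.5 + 167.6 + 168.4 + 173.9) / 9 = 179.3667
Moving ranges: 7.3, 7.8, 15.1, 12.9, 2.4, 20.9, 0.8, 5.5; M̄R̄ = 72.7000 / 8 = 9.0875
UCL = X̄ + 3·M̄R̄/d₂ = 179.3667 + 3 × 9.0875 / 1.128 = 203.5355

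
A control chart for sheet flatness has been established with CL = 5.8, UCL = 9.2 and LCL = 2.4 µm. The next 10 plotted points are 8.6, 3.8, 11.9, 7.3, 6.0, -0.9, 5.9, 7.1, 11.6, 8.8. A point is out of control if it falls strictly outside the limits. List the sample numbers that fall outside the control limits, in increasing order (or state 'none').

3, 6, 9

Compare each point to [2.4, 9.2]: sample 3 = 11.9 > UCL; sample 6 = -0.9 < LCL; sample 9 = 11.6 > UCL.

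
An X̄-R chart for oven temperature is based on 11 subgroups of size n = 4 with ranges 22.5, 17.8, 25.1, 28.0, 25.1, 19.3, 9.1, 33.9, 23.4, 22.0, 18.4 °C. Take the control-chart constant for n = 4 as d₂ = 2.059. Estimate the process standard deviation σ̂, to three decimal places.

10.800

R̄ = (22.5 + 17.8 + 25.1 + 28.0 + 25.1 + 19.3 + 9.1 + 33.9 + 23.4 + 22.0 + 18.4) / 11 = 22.2364
σ̂ = R̄ / d₂ = 22.2364 / 2.059 = 10.7996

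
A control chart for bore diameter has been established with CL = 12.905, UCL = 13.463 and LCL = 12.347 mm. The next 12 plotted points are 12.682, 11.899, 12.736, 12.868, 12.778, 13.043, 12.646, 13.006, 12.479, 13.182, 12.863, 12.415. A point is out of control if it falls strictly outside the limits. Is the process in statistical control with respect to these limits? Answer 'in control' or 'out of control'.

out of control

Compare each point to [12.347, 13.463]: sample 2 = 11.899 < LCL.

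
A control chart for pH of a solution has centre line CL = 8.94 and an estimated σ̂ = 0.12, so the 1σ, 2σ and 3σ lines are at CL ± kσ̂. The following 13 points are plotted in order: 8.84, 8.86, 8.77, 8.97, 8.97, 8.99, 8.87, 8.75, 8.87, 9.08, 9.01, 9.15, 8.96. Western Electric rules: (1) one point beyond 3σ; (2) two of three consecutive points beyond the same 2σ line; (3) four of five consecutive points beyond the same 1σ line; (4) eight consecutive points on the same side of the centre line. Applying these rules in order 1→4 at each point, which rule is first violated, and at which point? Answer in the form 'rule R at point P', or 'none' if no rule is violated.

Zone of each point (C = within 1σ̂, B = 1σ̂–2σ̂, A = 2σ̂–3σ̂, * = beyond 3σ̂; sign = side of CL): 1:-C, 2:-C, 3:-B, 4:+C, 5:+C, 6:+C, 7:-C, 8:-B, 9:-C, 10:+B, 11:+C, 12:+B, 13:+C
No rule fires across all 13 points.

none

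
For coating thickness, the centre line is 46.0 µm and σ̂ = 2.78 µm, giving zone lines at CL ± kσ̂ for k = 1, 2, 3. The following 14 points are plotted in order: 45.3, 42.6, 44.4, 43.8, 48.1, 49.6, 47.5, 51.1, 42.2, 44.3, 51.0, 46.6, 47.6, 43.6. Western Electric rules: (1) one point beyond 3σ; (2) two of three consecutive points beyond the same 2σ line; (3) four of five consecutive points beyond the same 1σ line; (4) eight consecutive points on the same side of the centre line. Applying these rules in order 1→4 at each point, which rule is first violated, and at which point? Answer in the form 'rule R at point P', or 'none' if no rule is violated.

Zone of each point (C = within 1σ̂, B = 1σ̂–2σ̂, A = 2σ̂–3σ̂, * = beyond 3σ̂; sign = side of CL): 1:-C, 2:-B, 3:-C, 4:-C, 5:+C, 6:+B, 7:+C, 8:+B, 9:-B, 10:-C, 11:+B, 12:+C, 13:+C, 14:-C
No rule fires across all 14 points.

none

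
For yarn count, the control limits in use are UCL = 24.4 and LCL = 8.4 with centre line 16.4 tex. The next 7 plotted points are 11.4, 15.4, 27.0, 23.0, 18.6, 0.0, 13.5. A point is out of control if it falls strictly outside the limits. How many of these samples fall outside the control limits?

Compare each point to [8.4, 24.4]: sample 3 = 27.0 > UCL; sample 6 = 0.0 < LCL.

2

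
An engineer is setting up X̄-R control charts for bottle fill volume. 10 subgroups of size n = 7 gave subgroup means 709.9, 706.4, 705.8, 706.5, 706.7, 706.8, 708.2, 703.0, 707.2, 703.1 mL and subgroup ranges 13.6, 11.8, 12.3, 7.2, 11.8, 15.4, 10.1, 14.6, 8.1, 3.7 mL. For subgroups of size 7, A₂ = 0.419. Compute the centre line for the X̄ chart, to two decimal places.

706.36

X̄̄ = (709.9 + 706.4 + 705.8 + 706.5 + 706.7 + 706.8 + 708.2 + 703.0 + 707.2 + 703.1) / 10 = 7063.6000 / 10 = 706.3600
CL = X̄̄ = 706.3600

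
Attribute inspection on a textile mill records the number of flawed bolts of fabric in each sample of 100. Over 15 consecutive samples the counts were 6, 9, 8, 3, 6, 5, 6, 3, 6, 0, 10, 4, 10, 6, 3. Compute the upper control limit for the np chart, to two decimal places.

12.60

p̄ = Σdᵢ / (k·n) = 85 / (15 × 100) = 0.05667
UCL = np̄ + 3·√(np̄(1−p̄)) = 5.6667 + 3 × √(5.6667×0.94333) = 5.6667 + 3 × 2.3120 = 12.6028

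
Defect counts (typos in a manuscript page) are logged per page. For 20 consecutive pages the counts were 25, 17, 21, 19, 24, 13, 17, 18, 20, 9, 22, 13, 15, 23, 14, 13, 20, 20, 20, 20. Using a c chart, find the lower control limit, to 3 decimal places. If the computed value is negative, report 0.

c̄ = (25 + 17 + 21 + 19 + 24 + 13 + 17 + 18 + 20 + 9 + 22 + 13 + 15 + 23 + 14 + 13 + 20 + 20 + 20 + 20) / 20 = 363 / 20 = 18.1500
LCL = c̄ − 3√c̄ = 18.1500 − 3 × 4.2603 = 5.3692

5.369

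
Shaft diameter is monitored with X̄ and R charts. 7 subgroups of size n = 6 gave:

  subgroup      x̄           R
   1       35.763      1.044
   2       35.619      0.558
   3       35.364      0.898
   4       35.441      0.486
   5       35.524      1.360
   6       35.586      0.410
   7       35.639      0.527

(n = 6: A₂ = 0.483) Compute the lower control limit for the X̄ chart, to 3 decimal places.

X̄̄ = (35.763 + 35.619 + 35.364 + 35.441 + 35.524 + 35.586 + 35.639) / 7 = 248.9360 / 7 = 35.5623
R̄ = (1.044 + 0.558 + 0.898 + 0.486 + 1.360 + 0.410 + 0.527) / 7 = 5.2830 / 7 = 0.7547
LCL = X̄̄ − A₂·R̄ = 35.5623 − 0.483 × 0.7547 = 35.1978

35.198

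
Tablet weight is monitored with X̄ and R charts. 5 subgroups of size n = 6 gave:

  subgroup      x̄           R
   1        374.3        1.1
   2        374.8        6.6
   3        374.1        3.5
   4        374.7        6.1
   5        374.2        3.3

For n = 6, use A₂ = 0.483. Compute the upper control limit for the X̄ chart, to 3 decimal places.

X̄̄ = (374.3 + 374.8 + 374.1 + 374.7 + 374.2) / 5 = 1872.1000 / 5 = 374.4200
R̄ = (1.1 + 6.6 + 3.5 + 6.1 + 3.3) / 5 = 20.6000 / 5 = 4.1200
UCL = X̄̄ + A₂·R̄ = 374.4200 + 0.483 × 4.1200 = 376.4100

376.410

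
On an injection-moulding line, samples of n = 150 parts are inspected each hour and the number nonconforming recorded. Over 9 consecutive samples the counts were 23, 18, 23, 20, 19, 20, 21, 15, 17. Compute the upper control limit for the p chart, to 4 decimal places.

p̄ = Σdᵢ / (k·n) = 176 / (9 × 150) = 0.13037
UCL = p̄ + 3·√(p̄(1−p̄)/n) = 0.13037 + 3 × √(0.13037×0.86963/150) = 0.13037 + 3 × 0.02749 = 0.21285

0.2128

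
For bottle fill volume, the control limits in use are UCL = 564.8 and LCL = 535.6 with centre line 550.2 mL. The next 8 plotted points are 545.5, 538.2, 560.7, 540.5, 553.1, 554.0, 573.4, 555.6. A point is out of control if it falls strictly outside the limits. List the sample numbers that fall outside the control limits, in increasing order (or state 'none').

7

Compare each point to [535.6, 564.8]: sample 7 = 573.4 > UCL.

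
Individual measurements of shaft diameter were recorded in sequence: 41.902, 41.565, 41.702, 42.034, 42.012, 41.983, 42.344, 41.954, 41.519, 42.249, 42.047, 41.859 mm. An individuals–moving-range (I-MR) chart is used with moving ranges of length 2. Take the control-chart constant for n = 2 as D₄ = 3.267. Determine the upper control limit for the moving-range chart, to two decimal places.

0.94

Moving ranges: 0.337, 0.137, 0.332, 0.022, 0.029, 0.361, 0.390, 0.435, 0.730, 0.202, 0.188; M̄R̄ = 3.1630 / 11 = 0.2875
UCL_MR = D₄·M̄R̄ = 3.267 × 0.2875 = 0.9394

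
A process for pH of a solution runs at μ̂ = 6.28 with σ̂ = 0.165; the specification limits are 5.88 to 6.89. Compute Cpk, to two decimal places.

0.81

Cpu = (USL − μ̂) / (3σ̂) = (6.89 − 6.28) / (3 × 0.165) = 1.2323; Cpl = (μ̂ − LSL) / (3σ̂) = (6.28 − 5.88) / (3 × 0.165) = 0.8081; Cpk = min(Cpu, Cpl) = 0.8081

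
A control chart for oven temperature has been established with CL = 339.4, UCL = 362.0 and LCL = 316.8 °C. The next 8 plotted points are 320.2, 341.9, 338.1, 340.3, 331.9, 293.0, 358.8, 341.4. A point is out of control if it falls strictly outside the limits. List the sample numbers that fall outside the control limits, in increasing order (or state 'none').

Compare each point to [316.8, 362.0]: sample 6 = 293.0 < LCL.

6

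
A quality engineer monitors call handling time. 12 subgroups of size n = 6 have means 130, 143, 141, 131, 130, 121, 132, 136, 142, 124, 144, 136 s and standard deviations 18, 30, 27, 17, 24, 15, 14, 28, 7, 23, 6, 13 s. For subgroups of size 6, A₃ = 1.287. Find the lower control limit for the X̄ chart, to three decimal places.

X̄̄ = (130 + 143 + 141 + 131 + 130 + 121 + 132 + 136 + 142 + 124 + 144 + 136) / 12 = 134.1667
s̄ = (18 + 30 + 27 + 17 + 24 + 15 + 14 + 28 + 7 + 23 + 6 + 13) / 12 = 18.5000
LCL = X̄̄ − A₃·s̄ = 134.1667 − 1.287 × 18.5000 = 110.3572

110.357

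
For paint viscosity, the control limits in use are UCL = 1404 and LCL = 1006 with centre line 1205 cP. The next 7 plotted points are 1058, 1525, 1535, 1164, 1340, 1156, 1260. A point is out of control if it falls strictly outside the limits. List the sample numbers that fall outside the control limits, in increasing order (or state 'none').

Compare each point to [1006, 1404]: sample 2 = 1525 > UCL; sample 3 = 1535 > UCL.

2, 3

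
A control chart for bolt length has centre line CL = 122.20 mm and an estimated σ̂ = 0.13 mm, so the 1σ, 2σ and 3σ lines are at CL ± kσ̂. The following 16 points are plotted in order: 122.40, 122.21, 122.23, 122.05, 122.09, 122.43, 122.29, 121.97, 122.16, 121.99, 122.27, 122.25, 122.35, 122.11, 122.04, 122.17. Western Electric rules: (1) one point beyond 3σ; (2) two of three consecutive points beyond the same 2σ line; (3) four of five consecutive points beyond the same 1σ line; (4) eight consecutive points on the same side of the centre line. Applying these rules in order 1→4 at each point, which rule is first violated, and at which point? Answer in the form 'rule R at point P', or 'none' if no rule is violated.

Zone of each point (C = within 1σ̂, B = 1σ̂–2σ̂, A = 2σ̂–3σ̂, * = beyond 3σ̂; sign = side of CL): 1:+B, 2:+C, 3:+C, 4:-B, 5:-C, 6:+B, 7:+C, 8:-B, 9:-C, 10:-B, 11:+C, 12:+C, 13:+B, 14:-C, 15:-B, 16:-C
No rule fires across all 16 points.

none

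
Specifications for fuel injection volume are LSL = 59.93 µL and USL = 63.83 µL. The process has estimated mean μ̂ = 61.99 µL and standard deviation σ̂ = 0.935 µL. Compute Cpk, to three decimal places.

0.656

Cpu = (USL − μ̂) / (3σ̂) = (63.83 − 61.99) / (3 × 0.935) = 0.6560; Cpl = (μ̂ − LSL) / (3σ̂) = (61.99 − 59.93) / (3 × 0.935) = 0.7344; Cpk = min(Cpu, Cpl) = 0.6560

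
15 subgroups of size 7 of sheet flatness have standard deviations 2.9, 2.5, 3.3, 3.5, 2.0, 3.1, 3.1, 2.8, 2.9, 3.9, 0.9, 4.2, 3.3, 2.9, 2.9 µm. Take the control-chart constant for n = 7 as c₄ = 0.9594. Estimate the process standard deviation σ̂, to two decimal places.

3.07

s̄ = (2.9 + 2.5 + 3.3 + 3.5 + 2.0 + 3.1 + 3.1 + 2.8 + 2.9 + 3.9 + 0.9 + 4.2 + 3.3 + 2.9 + 2.9) / 15 = 2.9467
σ̂ = s̄ / c₄ = 2.9467 / 0.9594 = 3.0714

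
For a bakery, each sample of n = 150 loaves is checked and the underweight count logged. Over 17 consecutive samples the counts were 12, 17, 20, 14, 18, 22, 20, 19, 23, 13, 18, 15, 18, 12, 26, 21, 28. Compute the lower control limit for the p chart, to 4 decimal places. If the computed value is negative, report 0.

0.0432

p̄ = Σdᵢ / (k·n) = 316 / (17 × 150) = 0.12392
LCL = p̄ − 3·√(p̄(1−p̄)/n) = 0.12392 − 3 × 0.02690 = 0.04321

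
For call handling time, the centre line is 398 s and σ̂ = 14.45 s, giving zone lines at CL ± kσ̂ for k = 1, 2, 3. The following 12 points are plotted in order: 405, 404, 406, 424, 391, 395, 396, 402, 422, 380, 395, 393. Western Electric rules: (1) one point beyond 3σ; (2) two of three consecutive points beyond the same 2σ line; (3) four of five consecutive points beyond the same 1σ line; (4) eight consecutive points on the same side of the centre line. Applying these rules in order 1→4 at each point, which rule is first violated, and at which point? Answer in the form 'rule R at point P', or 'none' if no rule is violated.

none

Zone of each point (C = within 1σ̂, B = 1σ̂–2σ̂, A = 2σ̂–3σ̂, * = beyond 3σ̂; sign = side of CL): 1:+C, 2:+C, 3:+C, 4:+B, 5:-C, 6:-C, 7:-C, 8:+C, 9:+B, 10:-B, 11:-C, 12:-C
No rule fires across all 12 points.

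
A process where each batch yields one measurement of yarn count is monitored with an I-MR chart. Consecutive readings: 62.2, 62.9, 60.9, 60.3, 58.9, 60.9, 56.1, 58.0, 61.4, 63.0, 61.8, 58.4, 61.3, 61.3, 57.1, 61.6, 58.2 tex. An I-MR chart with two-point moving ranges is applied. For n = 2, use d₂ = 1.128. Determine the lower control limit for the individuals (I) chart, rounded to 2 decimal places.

53.94

X̄ = (62.2 + 62.9 + 60.9 + 60.3 + 58.9 + 60.9 + 56.1 + 58.0 + 61.4 + 63.0 + 61.8 + 58.4 + 61.3 + 61.3 + 57.1 + 61.6 + 58.2) / 17 = 60.2529
Moving ranges: 0.7, 2.0, 0.6, 1.4, 2.0, 4.8, 1.9, 3.4, 1.6, 1.2, 3.4, 2.9, 0.0, 4.2, 4.5, 3.4; M̄R̄ = 38.0000 / 16 = 2.3750
LCL = X̄ − 3·M̄R̄/d₂ = 60.2529 − 3 × 2.3750 / 1.128 = 53.9365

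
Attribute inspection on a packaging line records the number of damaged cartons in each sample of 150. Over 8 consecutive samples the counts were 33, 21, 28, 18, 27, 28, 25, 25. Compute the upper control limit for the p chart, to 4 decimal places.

0.2630

p̄ = Σdᵢ / (k·n) = 205 / (8 × 150) = 0.17083
UCL = p̄ + 3·√(p̄(1−p̄)/n) = 0.17083 + 3 × √(0.17083×0.82917/150) = 0.17083 + 3 × 0.03073 = 0.26302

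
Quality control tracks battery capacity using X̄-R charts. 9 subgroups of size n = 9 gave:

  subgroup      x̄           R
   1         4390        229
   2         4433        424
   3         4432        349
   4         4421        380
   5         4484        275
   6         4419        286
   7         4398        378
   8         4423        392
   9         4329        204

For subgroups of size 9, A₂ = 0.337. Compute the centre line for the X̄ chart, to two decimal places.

4414.33

X̄̄ = (4390 + 4433 + 4432 + 4421 + 4484 + 4419 + 4398 + 4423 + 4329) / 9 = 39729.0000 / 9 = 4414.3333
CL = X̄̄ = 4414.3333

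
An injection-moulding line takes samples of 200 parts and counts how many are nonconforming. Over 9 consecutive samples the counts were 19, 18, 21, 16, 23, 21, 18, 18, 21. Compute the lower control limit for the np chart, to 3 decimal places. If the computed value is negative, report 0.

6.875

p̄ = Σdᵢ / (k·n) = 175 / (9 × 200) = 0.09722
LCL = np̄ − 3·√(np̄(1−p̄)) = 19.4444 − 3 × 4.1898 = 6.8752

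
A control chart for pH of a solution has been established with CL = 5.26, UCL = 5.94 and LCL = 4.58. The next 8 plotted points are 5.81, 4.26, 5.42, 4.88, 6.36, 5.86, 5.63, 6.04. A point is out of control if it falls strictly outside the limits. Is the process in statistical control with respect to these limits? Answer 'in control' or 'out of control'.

Compare each point to [4.58, 5.94]: sample 2 = 4.26 < LCL; sample 5 = 6.36 > UCL; sample 8 = 6.04 > UCL.

out of control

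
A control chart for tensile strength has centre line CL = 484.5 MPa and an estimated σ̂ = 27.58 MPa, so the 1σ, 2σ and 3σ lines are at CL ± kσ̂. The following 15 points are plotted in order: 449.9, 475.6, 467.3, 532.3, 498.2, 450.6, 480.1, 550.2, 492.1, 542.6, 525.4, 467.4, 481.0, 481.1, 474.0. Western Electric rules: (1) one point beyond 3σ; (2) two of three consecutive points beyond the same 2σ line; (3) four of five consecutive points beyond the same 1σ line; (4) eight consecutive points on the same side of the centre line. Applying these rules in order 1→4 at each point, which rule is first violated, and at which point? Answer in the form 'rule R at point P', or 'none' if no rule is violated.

Zone of each point (C = within 1σ̂, B = 1σ̂–2σ̂, A = 2σ̂–3σ̂, * = beyond 3σ̂; sign = side of CL): 1:-B, 2:-C, 3:-C, 4:+B, 5:+C, 6:-B, 7:-C, 8:+A, 9:+C, 10:+A, 11:+B, 12:-C, 13:-C, 14:-C, 15:-C
Rule 2 (two of three consecutive points beyond the same 2σ limit) is satisfied at point 10.

rule 2 at point 10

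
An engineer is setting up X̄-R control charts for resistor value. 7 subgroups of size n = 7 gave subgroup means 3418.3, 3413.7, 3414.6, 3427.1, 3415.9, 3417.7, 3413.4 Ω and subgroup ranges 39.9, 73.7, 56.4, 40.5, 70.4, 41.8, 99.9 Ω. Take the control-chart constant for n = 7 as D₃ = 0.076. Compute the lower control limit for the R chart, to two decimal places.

4.59

R̄ = (39.9 + 73.7 + 56.4 + 40.5 + 70.4 + 41.8 + 99.9) / 7 = 422.6000 / 7 = 60.3714
LCL_R = D₃·R̄ = 0.076 × 60.3714 = 4.5882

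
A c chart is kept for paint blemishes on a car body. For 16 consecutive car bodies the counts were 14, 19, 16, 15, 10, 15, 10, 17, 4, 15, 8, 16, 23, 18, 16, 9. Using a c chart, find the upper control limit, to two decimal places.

c̄ = (14 + 19 + 16 + 15 + 10 + 15 + 10 + 17 + 4 + 15 + 8 + 16 + 23 + 18 + 16 + 9) / 16 = 225 / 16 = 14.0625
UCL = c̄ + 3√c̄ = 14.0625 + 3 × √14.0625 = 14.0625 + 3 × 3.7500 = 25.3125

25.31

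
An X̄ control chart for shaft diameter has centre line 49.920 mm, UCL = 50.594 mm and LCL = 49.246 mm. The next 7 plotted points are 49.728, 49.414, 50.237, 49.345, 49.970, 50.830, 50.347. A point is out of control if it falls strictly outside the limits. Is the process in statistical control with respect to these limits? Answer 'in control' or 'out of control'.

Compare each point to [49.246, 50.594]: sample 6 = 50.830 > UCL.

out of control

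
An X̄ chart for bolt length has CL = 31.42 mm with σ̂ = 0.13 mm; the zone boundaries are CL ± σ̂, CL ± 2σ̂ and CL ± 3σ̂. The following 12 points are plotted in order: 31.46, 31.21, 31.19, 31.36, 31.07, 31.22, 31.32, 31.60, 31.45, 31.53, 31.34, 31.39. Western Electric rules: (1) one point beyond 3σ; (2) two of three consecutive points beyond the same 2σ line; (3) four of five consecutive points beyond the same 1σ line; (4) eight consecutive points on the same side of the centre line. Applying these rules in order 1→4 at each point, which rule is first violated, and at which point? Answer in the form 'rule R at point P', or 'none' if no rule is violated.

rule 3 at point 6

Zone of each point (C = within 1σ̂, B = 1σ̂–2σ̂, A = 2σ̂–3σ̂, * = beyond 3σ̂; sign = side of CL): 1:+C, 2:-B, 3:-B, 4:-C, 5:-A, 6:-B, 7:-C, 8:+B, 9:+C, 10:+C, 11:-C, 12:-C
Rule 3 (four of five consecutive points beyond the same 1σ limit) is satisfied at point 6.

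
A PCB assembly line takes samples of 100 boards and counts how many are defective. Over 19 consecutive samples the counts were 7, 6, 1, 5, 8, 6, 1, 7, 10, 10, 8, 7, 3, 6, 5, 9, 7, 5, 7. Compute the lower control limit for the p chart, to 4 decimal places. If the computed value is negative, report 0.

p̄ = Σdᵢ / (k·n) = 118 / (19 × 100) = 0.06211
LCL = p̄ − 3·√(p̄(1−p̄)/n) = 0.06211 − 3 × 0.02413 = -0.01030 → 0 (negative, so LCL = 0)

0.0000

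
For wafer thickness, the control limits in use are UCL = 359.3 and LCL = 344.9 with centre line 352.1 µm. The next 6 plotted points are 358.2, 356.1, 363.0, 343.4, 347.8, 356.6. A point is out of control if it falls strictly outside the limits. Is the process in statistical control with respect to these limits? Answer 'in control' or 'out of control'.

Compare each point to [344.9, 359.3]: sample 3 = 363.0 > UCL; sample 4 = 343.4 < LCL.

out of control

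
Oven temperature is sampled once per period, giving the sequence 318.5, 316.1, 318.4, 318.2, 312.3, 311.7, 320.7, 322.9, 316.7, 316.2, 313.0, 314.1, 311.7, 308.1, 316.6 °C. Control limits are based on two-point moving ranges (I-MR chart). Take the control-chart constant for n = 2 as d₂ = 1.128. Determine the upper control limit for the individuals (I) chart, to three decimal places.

324.818

X̄ = (318.5 + 316.1 + 318.4 + 318.2 + 312.3 + 311.7 + 320.7 + 322.9 + 316.7 + 316.2 + 313.0 + 314.1 + 311.7 + 308.1 + 316.6) / 15 = 315.6800
Moving ranges: 2.4, 2.3, 0.2, 5.9, 0.6, 9.0, 2.2, 6.2, 0.5, 3.2, 1.1, 2.4, 3.6, 8.5; M̄R̄ = 48.1000 / 14 = 3.4357
UCL = X̄ + 3·M̄R̄/d₂ = 315.6800 + 3 × 3.4357 / 1.128 = 324.8175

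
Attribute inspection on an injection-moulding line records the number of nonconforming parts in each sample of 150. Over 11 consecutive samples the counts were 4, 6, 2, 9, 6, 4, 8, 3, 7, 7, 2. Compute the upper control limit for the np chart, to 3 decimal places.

p̄ = Σdᵢ / (k·n) = 58 / (11 × 150) = 0.03515
UCL = np̄ + 3·√(np̄(1−p̄)) = 5.2727 + 3 × √(5.2727×0.96485) = 5.2727 + 3 × 2.2555 = 12.0393

12.039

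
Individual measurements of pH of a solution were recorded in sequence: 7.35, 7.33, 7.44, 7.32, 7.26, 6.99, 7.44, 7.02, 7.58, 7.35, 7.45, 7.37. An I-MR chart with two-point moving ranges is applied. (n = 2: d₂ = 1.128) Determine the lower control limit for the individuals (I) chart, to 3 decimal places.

6.740

X̄ = (7.35 + 7.33 + 7.44 + 7.32 + 7.26 + 6.99 + 7.44 + 7.02 + 7.58 + 7.35 + 7.45 + 7.37) / 12 = 7.3250
Moving ranges: 0.02, 0.11, 0.12, 0.06, 0.27, 0.45, 0.42, 0.56, 0.23, 0.10, 0.08; M̄R̄ = 2.4200 / 11 = 0.2200
LCL = X̄ − 3·M̄R̄/d₂ = 7.3250 − 3 × 0.2200 / 1.128 = 6.7399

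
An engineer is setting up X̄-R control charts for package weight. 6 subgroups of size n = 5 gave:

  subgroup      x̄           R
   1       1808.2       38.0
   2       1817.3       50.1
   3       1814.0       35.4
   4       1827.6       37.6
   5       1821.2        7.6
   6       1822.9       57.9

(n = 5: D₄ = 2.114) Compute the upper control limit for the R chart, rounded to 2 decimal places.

R̄ = (38.0 + 50.1 + 35.4 + 37.6 + 7.6 + 57.9) / 6 = 226.6000 / 6 = 37.7667
UCL_R = D₄·R̄ = 2.114 × 37.7667 = 79.8387

79.84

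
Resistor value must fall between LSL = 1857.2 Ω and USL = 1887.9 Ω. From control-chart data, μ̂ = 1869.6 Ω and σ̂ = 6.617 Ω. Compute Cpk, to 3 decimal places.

Cpu = (USL − μ̂) / (3σ̂) = (1887.9 − 1869.6) / (3 × 6.617) = 0.9219; Cpl = (μ̂ − LSL) / (3σ̂) = (1869.6 − 1857.2) / (3 × 6.617) = 0.6247; Cpk = min(Cpu, Cpl) = 0.6247

0.625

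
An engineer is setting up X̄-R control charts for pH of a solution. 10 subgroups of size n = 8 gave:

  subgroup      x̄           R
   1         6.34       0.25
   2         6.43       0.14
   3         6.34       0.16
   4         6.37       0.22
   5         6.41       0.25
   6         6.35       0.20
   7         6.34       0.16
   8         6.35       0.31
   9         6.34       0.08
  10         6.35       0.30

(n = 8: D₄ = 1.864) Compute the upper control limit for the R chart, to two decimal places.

R̄ = (0.25 + 0.14 + 0.16 + 0.22 + 0.25 + 0.20 + 0.16 + 0.31 + 0.08 + 0.30) / 10 = 2.0700 / 10 = 0.2070
UCL_R = D₄·R̄ = 1.864 × 0.2070 = 0.3858

0.39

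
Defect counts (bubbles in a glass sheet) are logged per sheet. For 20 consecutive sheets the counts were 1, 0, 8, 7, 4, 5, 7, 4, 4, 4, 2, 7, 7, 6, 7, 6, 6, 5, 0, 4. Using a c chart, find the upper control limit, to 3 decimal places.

11.204

c̄ = (1 + 0 + 8 + 7 + 4 + 5 + 7 + 4 + 4 + 4 + 2 + 7 + 7 + 6 + 7 + 6 + 6 + 5 + 0 + 4) / 20 = 94 / 20 = 4.7000
UCL = c̄ + 3√c̄ = 4.7000 + 3 × √4.7000 = 4.7000 + 3 × 2.1679 = 11.2038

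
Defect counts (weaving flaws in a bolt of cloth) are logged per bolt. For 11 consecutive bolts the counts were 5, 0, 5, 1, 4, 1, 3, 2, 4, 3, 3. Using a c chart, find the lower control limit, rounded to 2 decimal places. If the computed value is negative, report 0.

c̄ = (5 + 0 + 5 + 1 + 4 + 1 + 3 + 2 + 4 + 3 + 3) / 11 = 31 / 11 = 2.8182
LCL = c̄ − 3√c̄ = 2.8182 − 3 × 1.6787 = -2.2181 → 0 (cannot be negative)

0.00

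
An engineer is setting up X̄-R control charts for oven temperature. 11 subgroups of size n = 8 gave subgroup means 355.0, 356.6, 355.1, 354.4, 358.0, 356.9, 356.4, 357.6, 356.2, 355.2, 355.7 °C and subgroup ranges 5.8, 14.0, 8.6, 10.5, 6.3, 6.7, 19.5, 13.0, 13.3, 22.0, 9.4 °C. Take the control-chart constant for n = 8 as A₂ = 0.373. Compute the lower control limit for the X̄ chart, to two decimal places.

X̄̄ = (355.0 + 356.6 + 355.1 + 354.4 + 358.0 + 356.9 + 356.4 + 357.6 + 356.2 + 355.2 + 355.7) / 11 = 3917.1000 / 11 = 356.1000
R̄ = (5.8 + 14.0 + 8.6 + 10.5 + 6.3 + 6.7 + 19.5 + 13.0 + 13.3 + 22.0 + 9.4) / 11 = 129.1000 / 11 = 11.7364
LCL = X̄̄ − A₂·R̄ = 356.1000 − 0.373 × 11.7364 = 351.7223

351.72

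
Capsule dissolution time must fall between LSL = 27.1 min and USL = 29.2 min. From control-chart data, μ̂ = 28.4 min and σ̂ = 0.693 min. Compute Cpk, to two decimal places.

0.38

Cpu = (USL − μ̂) / (3σ̂) = (29.2 − 28.4) / (3 × 0.693) = 0.3848; Cpl = (μ̂ − LSL) / (3σ̂) = (28.4 − 27.1) / (3 × 0.693) = 0.6253; Cpk = min(Cpu, Cpl) = 0.3848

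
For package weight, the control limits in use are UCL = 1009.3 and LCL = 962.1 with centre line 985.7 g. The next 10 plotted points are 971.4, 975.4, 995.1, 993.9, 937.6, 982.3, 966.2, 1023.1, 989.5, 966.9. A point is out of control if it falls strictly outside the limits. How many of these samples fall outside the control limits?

2

Compare each point to [962.1, 1009.3]: sample 5 = 937.6 < LCL; sample 8 = 1023.1 > UCL.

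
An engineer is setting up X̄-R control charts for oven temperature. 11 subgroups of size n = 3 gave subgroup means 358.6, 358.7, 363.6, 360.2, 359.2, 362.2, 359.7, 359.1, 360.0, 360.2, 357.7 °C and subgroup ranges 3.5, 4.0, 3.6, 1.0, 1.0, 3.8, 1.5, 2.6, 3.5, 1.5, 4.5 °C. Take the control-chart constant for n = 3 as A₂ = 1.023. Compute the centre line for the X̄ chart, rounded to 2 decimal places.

X̄̄ = (358.6 + 358.7 + 363.6 + 360.2 + 359.2 + 362.2 + 359.7 + 359.1 + 360.0 + 360.2 + 357.7) / 11 = 3959.2000 / 11 = 359.9273
CL = X̄̄ = 359.9273

359.93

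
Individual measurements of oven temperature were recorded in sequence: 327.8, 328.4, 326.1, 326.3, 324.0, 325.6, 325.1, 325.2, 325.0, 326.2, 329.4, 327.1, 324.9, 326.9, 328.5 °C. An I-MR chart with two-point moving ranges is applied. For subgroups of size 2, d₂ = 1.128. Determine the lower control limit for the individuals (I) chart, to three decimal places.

322.577

X̄ = (327.8 + 328.4 + 326.1 + 326.3 + 324.0 + 325.6 + 325.1 + 325.2 + 325.0 + 326.2 + 329.4 + 327.1 + 324.9 + 326.9 + 328.5) / 15 = 326.4333
Moving ranges: 0.6, 2.3, 0.2, 2.3, 1.6, 0.5, 0.1, 0.2, 1.2, 3.2, 2.3, 2.2, 2.0, 1.6; M̄R̄ = 20.3000 / 14 = 1.4500
LCL = X̄ − 3·M̄R̄/d₂ = 326.4333 − 3 × 1.4500 / 1.128 = 322.5770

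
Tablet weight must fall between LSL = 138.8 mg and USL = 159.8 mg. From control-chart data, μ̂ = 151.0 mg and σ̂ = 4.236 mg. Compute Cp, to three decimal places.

Cp = (USL − LSL) / (6σ̂) = (159.8 − 138.8) / (6 × 4.236) = 21.0000 / 25.4160 = 0.8263

0.826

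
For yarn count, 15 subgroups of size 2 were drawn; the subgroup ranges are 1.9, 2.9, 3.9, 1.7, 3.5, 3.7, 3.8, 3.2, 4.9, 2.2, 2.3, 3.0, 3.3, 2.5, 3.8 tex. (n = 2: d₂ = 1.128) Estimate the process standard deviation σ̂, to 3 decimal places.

2.754

R̄ = (1.9 + 2.9 + 3.9 + 1.7 + 3.5 + 3.7 + 3.8 + 3.2 + 4.9 + 2.2 + 2.3 + 3.0 + 3.3 + 2.5 + 3.8) / 15 = 3.1067
σ̂ = R̄ / d₂ = 3.1067 / 1.128 = 2.7541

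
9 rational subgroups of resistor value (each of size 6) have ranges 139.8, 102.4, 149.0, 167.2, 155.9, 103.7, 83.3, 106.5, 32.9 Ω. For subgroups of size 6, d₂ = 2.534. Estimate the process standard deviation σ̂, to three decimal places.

R̄ = (139.8 + 102.4 + 149.0 + 167.2 + 155.9 + 103.7 + 83.3 + 106.5 + 32.9) / 9 = 115.6333
σ̂ = R̄ / d₂ = 115.6333 / 2.534 = 45.6327

45.633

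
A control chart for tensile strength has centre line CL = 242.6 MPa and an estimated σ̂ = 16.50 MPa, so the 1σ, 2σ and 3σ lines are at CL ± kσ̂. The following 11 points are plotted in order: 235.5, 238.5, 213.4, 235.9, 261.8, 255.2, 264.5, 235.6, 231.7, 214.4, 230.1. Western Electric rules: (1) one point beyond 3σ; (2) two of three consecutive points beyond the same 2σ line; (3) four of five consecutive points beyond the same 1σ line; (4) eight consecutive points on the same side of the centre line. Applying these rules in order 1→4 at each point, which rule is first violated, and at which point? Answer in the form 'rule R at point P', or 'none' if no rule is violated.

none

Zone of each point (C = within 1σ̂, B = 1σ̂–2σ̂, A = 2σ̂–3σ̂, * = beyond 3σ̂; sign = side of CL): 1:-C, 2:-C, 3:-B, 4:-C, 5:+B, 6:+C, 7:+B, 8:-C, 9:-C, 10:-B, 11:-C
No rule fires across all 11 points.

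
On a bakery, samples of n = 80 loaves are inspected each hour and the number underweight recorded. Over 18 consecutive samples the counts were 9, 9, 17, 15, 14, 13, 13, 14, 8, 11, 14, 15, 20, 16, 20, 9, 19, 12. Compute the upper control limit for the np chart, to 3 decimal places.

p̄ = Σdᵢ / (k·n) = 248 / (18 × 80) = 0.17222
UCL = np̄ + 3·√(np̄(1−p̄)) = 13.7778 + 3 × √(13.7778×0.82778) = 13.7778 + 3 × 3.3771 = 23.9091

23.909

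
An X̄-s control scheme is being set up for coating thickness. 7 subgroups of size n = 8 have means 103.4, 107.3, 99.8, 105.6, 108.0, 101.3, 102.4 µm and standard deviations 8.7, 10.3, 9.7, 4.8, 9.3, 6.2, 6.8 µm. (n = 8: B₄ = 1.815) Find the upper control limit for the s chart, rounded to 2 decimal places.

14.47

s̄ = (8.7 + 10.3 + 9.7 + 4.8 + 9.3 + 6.2 + 6.8) / 7 = 7.9714
UCL_s = B₄·s̄ = 1.815 × 7.9714 = 14.4681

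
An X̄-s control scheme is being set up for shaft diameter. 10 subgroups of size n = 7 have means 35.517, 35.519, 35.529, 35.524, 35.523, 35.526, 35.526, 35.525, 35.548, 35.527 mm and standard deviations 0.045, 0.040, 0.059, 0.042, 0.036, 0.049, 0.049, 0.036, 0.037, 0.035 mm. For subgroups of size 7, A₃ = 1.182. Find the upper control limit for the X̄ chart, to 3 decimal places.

X̄̄ = (35.517 + 35.519 + 35.529 + 35.524 + 35.523 + 35.526 + 35.526 + 35.525 + 35.548 + 35.527) / 10 = 35.5264
s̄ = (0.045 + 0.040 + 0.059 + 0.042 + 0.036 + 0.049 + 0.049 + 0.036 + 0.037 + 0.035) / 10 = 0.0428
UCL = X̄̄ + A₃·s̄ = 35.5264 + 1.182 × 0.0428 = 35.5770

35.577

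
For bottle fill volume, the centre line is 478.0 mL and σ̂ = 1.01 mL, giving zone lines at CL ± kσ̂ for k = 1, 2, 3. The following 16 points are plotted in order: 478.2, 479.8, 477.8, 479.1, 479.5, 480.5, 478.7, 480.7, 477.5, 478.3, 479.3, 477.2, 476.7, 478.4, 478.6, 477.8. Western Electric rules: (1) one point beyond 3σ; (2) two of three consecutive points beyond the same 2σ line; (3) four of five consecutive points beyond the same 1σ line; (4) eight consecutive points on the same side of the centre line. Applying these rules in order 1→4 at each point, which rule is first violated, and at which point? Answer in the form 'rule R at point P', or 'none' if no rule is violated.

Zone of each point (C = within 1σ̂, B = 1σ̂–2σ̂, A = 2σ̂–3σ̂, * = beyond 3σ̂; sign = side of CL): 1:+C, 2:+B, 3:-C, 4:+B, 5:+B, 6:+A, 7:+C, 8:+A, 9:-C, 10:+C, 11:+B, 12:-C, 13:-B, 14:+C, 15:+C, 16:-C
Rule 3 (four of five consecutive points beyond the same 1σ limit) is satisfied at point 6.

rule 3 at point 6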